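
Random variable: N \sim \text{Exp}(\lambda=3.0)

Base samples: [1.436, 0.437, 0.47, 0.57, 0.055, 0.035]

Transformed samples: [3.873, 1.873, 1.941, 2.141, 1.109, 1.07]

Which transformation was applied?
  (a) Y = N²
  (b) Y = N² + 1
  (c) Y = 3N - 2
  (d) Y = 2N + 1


Checking option (d) Y = 2N + 1:
  N = 1.436 -> Y = 3.873 ✓
  N = 0.437 -> Y = 1.873 ✓
  N = 0.47 -> Y = 1.941 ✓
All samples match this transformation.

(d) 2N + 1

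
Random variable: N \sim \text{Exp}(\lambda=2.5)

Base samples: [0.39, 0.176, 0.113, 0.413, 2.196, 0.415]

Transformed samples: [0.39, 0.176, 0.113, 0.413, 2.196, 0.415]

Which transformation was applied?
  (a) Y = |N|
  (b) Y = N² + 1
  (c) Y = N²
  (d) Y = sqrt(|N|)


Checking option (a) Y = |N|:
  N = 0.39 -> Y = 0.39 ✓
  N = 0.176 -> Y = 0.176 ✓
  N = 0.113 -> Y = 0.113 ✓
All samples match this transformation.

(a) |N|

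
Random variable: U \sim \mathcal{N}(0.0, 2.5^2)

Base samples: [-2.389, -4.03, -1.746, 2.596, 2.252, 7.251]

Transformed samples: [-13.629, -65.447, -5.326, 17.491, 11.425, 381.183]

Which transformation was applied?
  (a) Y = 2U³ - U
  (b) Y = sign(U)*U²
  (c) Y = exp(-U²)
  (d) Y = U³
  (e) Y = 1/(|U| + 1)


Checking option (d) Y = U³:
  U = -2.389 -> Y = -13.629 ✓
  U = -4.03 -> Y = -65.447 ✓
  U = -1.746 -> Y = -5.326 ✓
All samples match this transformation.

(d) U³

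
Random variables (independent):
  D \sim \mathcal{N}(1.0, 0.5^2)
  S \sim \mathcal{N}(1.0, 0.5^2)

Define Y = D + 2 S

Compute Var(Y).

For independent RVs: Var(aX + bY) = a²Var(X) + b²Var(Y)
Var(D) = 0.25
Var(S) = 0.25
Var(Y) = 1²*0.25 + 2²*0.25
= 1*0.25 + 4*0.25 = 1.25

1.25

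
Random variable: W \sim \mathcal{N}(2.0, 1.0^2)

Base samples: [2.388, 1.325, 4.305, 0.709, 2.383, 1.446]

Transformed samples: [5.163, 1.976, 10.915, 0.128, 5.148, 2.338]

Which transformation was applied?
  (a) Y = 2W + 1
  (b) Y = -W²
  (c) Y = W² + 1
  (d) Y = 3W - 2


Checking option (d) Y = 3W - 2:
  W = 2.388 -> Y = 5.163 ✓
  W = 1.325 -> Y = 1.976 ✓
  W = 4.305 -> Y = 10.915 ✓
All samples match this transformation.

(d) 3W - 2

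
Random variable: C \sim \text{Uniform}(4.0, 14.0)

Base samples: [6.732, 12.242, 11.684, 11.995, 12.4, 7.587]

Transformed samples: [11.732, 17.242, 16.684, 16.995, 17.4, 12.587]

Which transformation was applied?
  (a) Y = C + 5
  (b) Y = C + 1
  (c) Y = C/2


Checking option (a) Y = C + 5:
  C = 6.732 -> Y = 11.732 ✓
  C = 12.242 -> Y = 17.242 ✓
  C = 11.684 -> Y = 16.684 ✓
All samples match this transformation.

(a) C + 5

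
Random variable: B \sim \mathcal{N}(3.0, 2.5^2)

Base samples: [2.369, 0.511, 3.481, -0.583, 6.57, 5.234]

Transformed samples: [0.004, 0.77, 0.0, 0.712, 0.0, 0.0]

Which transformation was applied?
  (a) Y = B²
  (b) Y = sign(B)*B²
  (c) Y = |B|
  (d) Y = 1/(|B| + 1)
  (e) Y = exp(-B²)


Checking option (e) Y = exp(-B²):
  B = 2.369 -> Y = 0.004 ✓
  B = 0.511 -> Y = 0.77 ✓
  B = 3.481 -> Y = 0.0 ✓
All samples match this transformation.

(e) exp(-B²)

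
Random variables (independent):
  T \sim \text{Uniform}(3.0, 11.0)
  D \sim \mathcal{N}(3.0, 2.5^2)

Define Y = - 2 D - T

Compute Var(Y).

For independent RVs: Var(aX + bY) = a²Var(X) + b²Var(Y)
Var(T) = 5.3333333
Var(D) = 6.25
Var(Y) = (-1)²*5.3333333 + (-2)²*6.25
= 1*5.3333333 + 4*6.25 = 30.333333

30.333333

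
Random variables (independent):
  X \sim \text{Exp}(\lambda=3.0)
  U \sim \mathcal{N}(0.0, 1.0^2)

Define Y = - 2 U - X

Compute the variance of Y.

For independent RVs: Var(aX + bY) = a²Var(X) + b²Var(Y)
Var(X) = 0.11111111
Var(U) = 1
Var(Y) = (-1)²*0.11111111 + (-2)²*1
= 1*0.11111111 + 4*1 = 4.1111111

4.1111111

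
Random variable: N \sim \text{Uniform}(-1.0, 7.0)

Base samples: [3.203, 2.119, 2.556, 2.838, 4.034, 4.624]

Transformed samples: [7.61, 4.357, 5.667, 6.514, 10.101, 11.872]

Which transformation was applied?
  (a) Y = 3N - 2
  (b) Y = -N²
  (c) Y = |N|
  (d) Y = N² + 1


Checking option (a) Y = 3N - 2:
  N = 3.203 -> Y = 7.61 ✓
  N = 2.119 -> Y = 4.357 ✓
  N = 2.556 -> Y = 5.667 ✓
All samples match this transformation.

(a) 3N - 2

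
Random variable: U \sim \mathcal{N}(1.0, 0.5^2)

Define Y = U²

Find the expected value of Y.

E[U²] = Var(U) + (E[U])² = 0.25 + 1 = 1.25

1.25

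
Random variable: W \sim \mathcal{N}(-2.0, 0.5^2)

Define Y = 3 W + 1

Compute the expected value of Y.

For Y = 3W + 1:
E[Y] = 3 * E[W] + 1
E[W] = -2.0 = -2
E[Y] = 3 * (-2) + 1 = -5

-5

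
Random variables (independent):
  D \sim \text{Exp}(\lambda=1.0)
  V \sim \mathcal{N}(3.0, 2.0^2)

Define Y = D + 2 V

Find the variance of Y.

For independent RVs: Var(aX + bY) = a²Var(X) + b²Var(Y)
Var(D) = 1
Var(V) = 4
Var(Y) = 1²*1 + 2²*4
= 1*1 + 4*4 = 17

17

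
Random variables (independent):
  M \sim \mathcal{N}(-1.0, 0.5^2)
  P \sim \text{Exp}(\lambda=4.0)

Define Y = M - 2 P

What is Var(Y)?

For independent RVs: Var(aX + bY) = a²Var(X) + b²Var(Y)
Var(M) = 0.25
Var(P) = 0.0625
Var(Y) = 1²*0.25 + (-2)²*0.0625
= 1*0.25 + 4*0.0625 = 0.5

0.5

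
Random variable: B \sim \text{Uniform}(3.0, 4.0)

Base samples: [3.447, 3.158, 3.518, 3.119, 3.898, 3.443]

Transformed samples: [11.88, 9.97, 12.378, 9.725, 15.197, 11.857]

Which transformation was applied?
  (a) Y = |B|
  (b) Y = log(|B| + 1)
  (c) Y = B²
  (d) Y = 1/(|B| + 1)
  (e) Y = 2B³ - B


Checking option (c) Y = B²:
  B = 3.447 -> Y = 11.88 ✓
  B = 3.158 -> Y = 9.97 ✓
  B = 3.518 -> Y = 12.378 ✓
All samples match this transformation.

(c) B²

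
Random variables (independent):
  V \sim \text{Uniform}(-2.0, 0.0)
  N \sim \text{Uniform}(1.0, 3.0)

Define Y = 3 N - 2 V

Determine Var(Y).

For independent RVs: Var(aX + bY) = a²Var(X) + b²Var(Y)
Var(V) = 0.33333333
Var(N) = 0.33333333
Var(Y) = (-2)²*0.33333333 + 3²*0.33333333
= 4*0.33333333 + 9*0.33333333 = 4.3333333

4.3333333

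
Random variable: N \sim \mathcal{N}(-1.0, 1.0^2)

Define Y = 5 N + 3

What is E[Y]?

For Y = 5N + 3:
E[Y] = 5 * E[N] + 3
E[N] = -1.0 = -1
E[Y] = 5 * (-1) + 3 = -2

-2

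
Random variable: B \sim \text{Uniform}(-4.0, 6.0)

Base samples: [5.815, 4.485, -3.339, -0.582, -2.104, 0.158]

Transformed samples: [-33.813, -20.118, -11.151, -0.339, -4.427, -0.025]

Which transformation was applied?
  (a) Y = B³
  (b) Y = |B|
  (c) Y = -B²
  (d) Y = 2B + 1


Checking option (c) Y = -B²:
  B = 5.815 -> Y = -33.813 ✓
  B = 4.485 -> Y = -20.118 ✓
  B = -3.339 -> Y = -11.151 ✓
All samples match this transformation.

(c) -B²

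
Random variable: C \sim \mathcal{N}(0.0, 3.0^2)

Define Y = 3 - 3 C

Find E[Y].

For Y = -3C + 3:
E[Y] = -3 * E[C] + 3
E[C] = 0.0 = 0
E[Y] = -3 * 0 + 3 = 3

3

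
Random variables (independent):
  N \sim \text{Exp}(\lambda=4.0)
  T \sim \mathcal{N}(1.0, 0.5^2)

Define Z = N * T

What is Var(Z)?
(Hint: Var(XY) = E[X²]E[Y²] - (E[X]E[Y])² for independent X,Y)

Var(XY) = E[X²]E[Y²] - (E[X]E[Y])²
E[N] = 0.25, Var(N) = 0.0625
E[T] = 1, Var(T) = 0.25
E[N²] = 0.0625 + 0.25² = 0.125
E[T²] = 0.25 + 1² = 1.25
Var(Z) = 0.125*1.25 - (0.25*1)²
= 0.15625 - 0.0625 = 0.09375

0.09375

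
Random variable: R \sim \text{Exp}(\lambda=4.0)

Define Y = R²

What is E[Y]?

E[R²] = Var(R) + (E[R])² = 0.0625 + 0.0625 = 0.125

0.125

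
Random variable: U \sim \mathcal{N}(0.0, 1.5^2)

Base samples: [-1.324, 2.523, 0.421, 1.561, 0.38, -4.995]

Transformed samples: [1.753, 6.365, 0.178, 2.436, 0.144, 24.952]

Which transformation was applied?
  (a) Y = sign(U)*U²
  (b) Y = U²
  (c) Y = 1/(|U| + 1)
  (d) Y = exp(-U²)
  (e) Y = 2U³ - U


Checking option (b) Y = U²:
  U = -1.324 -> Y = 1.753 ✓
  U = 2.523 -> Y = 6.365 ✓
  U = 0.421 -> Y = 0.178 ✓
All samples match this transformation.

(b) U²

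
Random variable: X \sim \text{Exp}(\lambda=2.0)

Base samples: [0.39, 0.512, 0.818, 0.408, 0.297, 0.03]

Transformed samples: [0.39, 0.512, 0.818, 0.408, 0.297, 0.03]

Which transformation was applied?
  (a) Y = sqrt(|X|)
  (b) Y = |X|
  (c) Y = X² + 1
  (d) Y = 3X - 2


Checking option (b) Y = |X|:
  X = 0.39 -> Y = 0.39 ✓
  X = 0.512 -> Y = 0.512 ✓
  X = 0.818 -> Y = 0.818 ✓
All samples match this transformation.

(b) |X|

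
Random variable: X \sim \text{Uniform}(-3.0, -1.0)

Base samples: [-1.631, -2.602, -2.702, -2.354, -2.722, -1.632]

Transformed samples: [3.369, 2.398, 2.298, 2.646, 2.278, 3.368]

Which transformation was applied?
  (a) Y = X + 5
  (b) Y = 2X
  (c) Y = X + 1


Checking option (a) Y = X + 5:
  X = -1.631 -> Y = 3.369 ✓
  X = -2.602 -> Y = 2.398 ✓
  X = -2.702 -> Y = 2.298 ✓
All samples match this transformation.

(a) X + 5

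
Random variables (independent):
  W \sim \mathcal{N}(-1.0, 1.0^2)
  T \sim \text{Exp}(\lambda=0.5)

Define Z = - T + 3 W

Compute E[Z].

E[Z] = 3*E[W] - 1*E[T]
E[W] = -1
E[T] = 2
E[Z] = 3*(-1) - 1*2 = -5

-5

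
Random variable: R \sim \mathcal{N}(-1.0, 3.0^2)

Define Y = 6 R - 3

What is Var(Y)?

For Y = aR + b: Var(Y) = a² * Var(R)
Var(R) = 3.0^2 = 9
Var(Y) = 6² * 9 = 36 * 9 = 324

324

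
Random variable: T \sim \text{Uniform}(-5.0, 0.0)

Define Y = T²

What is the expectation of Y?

E[T²] = Var(T) + (E[T])² = 2.0833333 + 6.25 = 8.3333333

8.3333333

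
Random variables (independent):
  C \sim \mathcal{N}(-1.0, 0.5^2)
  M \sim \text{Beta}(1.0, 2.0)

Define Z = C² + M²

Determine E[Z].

E[Z] = E[C²] + E[M²]
E[C²] = Var(C) + E[C]² = 0.25 + 1 = 1.25
E[M²] = Var(M) + E[M]² = 0.055555556 + 0.11111111 = 0.16666667
E[Z] = 1.25 + 0.16666667 = 1.4166667

1.4166667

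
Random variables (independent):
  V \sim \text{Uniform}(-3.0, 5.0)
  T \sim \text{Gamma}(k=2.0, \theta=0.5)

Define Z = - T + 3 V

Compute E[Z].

E[Z] = 3*E[V] - 1*E[T]
E[V] = 1
E[T] = 1
E[Z] = 3*1 - 1*1 = 2

2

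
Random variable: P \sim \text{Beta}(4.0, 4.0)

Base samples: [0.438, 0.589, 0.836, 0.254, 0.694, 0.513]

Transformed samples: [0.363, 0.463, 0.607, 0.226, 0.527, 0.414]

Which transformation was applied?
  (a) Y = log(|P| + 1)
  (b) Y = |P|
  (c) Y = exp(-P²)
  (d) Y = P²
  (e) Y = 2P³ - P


Checking option (a) Y = log(|P| + 1):
  P = 0.438 -> Y = 0.363 ✓
  P = 0.589 -> Y = 0.463 ✓
  P = 0.836 -> Y = 0.607 ✓
All samples match this transformation.

(a) log(|P| + 1)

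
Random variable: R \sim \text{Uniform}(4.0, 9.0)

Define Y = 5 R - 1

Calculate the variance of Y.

For Y = aR + b: Var(Y) = a² * Var(R)
Var(R) = (9 - 4)^2/12 = 2.0833333
Var(Y) = 5² * 2.0833333 = 25 * 2.0833333 = 52.083333

52.083333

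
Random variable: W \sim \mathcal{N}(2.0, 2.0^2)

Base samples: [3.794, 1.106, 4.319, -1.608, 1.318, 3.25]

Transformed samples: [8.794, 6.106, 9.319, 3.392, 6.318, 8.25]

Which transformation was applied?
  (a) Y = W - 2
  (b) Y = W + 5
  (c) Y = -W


Checking option (b) Y = W + 5:
  W = 3.794 -> Y = 8.794 ✓
  W = 1.106 -> Y = 6.106 ✓
  W = 4.319 -> Y = 9.319 ✓
All samples match this transformation.

(b) W + 5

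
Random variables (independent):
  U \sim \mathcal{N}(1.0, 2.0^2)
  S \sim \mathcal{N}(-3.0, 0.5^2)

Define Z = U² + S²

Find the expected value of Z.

E[Z] = E[U²] + E[S²]
E[U²] = Var(U) + E[U]² = 4 + 1 = 5
E[S²] = Var(S) + E[S]² = 0.25 + 9 = 9.25
E[Z] = 5 + 9.25 = 14.25

14.25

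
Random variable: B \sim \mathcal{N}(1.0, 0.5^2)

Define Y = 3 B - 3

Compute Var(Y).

For Y = aB + b: Var(Y) = a² * Var(B)
Var(B) = 0.5^2 = 0.25
Var(Y) = 3² * 0.25 = 9 * 0.25 = 2.25

2.25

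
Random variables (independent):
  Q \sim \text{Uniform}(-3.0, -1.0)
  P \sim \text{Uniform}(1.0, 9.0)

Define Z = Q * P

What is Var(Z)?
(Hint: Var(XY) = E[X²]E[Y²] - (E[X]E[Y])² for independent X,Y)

Var(XY) = E[X²]E[Y²] - (E[X]E[Y])²
E[Q] = -2, Var(Q) = 0.33333333
E[P] = 5, Var(P) = 5.3333333
E[Q²] = 0.33333333 + (-2)² = 4.3333333
E[P²] = 5.3333333 + 5² = 30.333333
Var(Z) = 4.3333333*30.333333 - (-2*5)²
= 131.44444 - 100 = 31.444444

31.444444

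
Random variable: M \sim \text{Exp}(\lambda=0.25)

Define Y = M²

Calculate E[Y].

E[M²] = Var(M) + (E[M])² = 16 + 16 = 32

32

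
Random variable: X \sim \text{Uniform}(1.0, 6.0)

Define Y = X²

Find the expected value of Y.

E[X²] = Var(X) + (E[X])² = 2.0833333 + 12.25 = 14.333333

14.333333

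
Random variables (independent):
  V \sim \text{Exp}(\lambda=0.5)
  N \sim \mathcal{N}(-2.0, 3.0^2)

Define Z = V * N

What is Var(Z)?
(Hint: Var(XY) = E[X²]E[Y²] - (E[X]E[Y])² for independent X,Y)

Var(XY) = E[X²]E[Y²] - (E[X]E[Y])²
E[V] = 2, Var(V) = 4
E[N] = -2, Var(N) = 9
E[V²] = 4 + 2² = 8
E[N²] = 9 + (-2)² = 13
Var(Z) = 8*13 - (2*(-2))²
= 104 - 16 = 88

88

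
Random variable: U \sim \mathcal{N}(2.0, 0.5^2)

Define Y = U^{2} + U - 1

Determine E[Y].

E[Y] = 1*E[U²] + 1*E[U] - 1
E[U] = 2
E[U²] = Var(U) + (E[U])² = 0.25 + 4 = 4.25
E[Y] = 1*4.25 + 1*2 - 1 = 5.25

5.25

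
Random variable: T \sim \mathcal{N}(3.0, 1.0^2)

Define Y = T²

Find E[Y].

E[T²] = Var(T) + (E[T])² = 1 + 9 = 10

10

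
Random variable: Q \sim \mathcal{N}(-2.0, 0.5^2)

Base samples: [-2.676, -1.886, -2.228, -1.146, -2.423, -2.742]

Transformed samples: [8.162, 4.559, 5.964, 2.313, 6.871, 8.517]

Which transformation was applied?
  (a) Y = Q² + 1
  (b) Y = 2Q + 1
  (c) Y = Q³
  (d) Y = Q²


Checking option (a) Y = Q² + 1:
  Q = -2.676 -> Y = 8.162 ✓
  Q = -1.886 -> Y = 4.559 ✓
  Q = -2.228 -> Y = 5.964 ✓
All samples match this transformation.

(a) Q² + 1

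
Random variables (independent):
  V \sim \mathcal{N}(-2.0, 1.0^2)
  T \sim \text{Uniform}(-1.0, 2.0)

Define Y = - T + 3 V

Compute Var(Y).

For independent RVs: Var(aX + bY) = a²Var(X) + b²Var(Y)
Var(V) = 1
Var(T) = 0.75
Var(Y) = 3²*1 + (-1)²*0.75
= 9*1 + 1*0.75 = 9.75

9.75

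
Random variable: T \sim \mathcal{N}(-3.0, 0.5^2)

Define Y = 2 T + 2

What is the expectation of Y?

For Y = 2T + 2:
E[Y] = 2 * E[T] + 2
E[T] = -3.0 = -3
E[Y] = 2 * (-3) + 2 = -4

-4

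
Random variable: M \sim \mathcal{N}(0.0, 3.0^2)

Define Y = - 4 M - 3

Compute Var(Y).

For Y = aM + b: Var(Y) = a² * Var(M)
Var(M) = 3.0^2 = 9
Var(Y) = (-4)² * 9 = 16 * 9 = 144

144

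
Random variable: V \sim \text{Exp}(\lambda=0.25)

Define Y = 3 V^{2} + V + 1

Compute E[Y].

E[Y] = 3*E[V²] + 1*E[V] + 1
E[V] = 4
E[V²] = Var(V) + (E[V])² = 16 + 16 = 32
E[Y] = 3*32 + 1*4 + 1 = 101

101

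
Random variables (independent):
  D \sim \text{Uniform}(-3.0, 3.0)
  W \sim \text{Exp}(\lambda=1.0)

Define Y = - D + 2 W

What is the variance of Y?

For independent RVs: Var(aX + bY) = a²Var(X) + b²Var(Y)
Var(D) = 3
Var(W) = 1
Var(Y) = (-1)²*3 + 2²*1
= 1*3 + 4*1 = 7

7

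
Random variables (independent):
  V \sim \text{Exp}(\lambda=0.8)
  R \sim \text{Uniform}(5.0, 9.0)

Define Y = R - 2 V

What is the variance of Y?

For independent RVs: Var(aX + bY) = a²Var(X) + b²Var(Y)
Var(V) = 1.5625
Var(R) = 1.3333333
Var(Y) = (-2)²*1.5625 + 1²*1.3333333
= 4*1.5625 + 1*1.3333333 = 7.5833333

7.5833333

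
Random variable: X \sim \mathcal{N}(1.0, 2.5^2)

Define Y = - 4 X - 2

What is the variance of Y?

For Y = aX + b: Var(Y) = a² * Var(X)
Var(X) = 2.5^2 = 6.25
Var(Y) = (-4)² * 6.25 = 16 * 6.25 = 100

100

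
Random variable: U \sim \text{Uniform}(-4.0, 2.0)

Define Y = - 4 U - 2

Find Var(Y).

For Y = aU + b: Var(Y) = a² * Var(U)
Var(U) = (2 + 4)^2/12 = 3
Var(Y) = (-4)² * 3 = 16 * 3 = 48

48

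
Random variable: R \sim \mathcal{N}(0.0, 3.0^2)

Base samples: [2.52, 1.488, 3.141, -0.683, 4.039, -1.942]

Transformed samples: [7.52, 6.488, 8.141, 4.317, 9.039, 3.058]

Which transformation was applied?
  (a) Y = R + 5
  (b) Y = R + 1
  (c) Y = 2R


Checking option (a) Y = R + 5:
  R = 2.52 -> Y = 7.52 ✓
  R = 1.488 -> Y = 6.488 ✓
  R = 3.141 -> Y = 8.141 ✓
All samples match this transformation.

(a) R + 5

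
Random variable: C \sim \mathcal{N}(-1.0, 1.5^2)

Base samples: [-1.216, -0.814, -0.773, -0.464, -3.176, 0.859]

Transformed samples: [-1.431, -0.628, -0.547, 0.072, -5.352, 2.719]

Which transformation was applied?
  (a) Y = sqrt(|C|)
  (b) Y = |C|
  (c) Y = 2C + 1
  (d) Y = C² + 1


Checking option (c) Y = 2C + 1:
  C = -1.216 -> Y = -1.431 ✓
  C = -0.814 -> Y = -0.628 ✓
  C = -0.773 -> Y = -0.547 ✓
All samples match this transformation.

(c) 2C + 1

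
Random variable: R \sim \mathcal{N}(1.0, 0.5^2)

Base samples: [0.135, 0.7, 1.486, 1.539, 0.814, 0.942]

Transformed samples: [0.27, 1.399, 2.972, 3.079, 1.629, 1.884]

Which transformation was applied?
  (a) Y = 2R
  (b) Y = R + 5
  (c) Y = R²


Checking option (a) Y = 2R:
  R = 0.135 -> Y = 0.27 ✓
  R = 0.7 -> Y = 1.399 ✓
  R = 1.486 -> Y = 2.972 ✓
All samples match this transformation.

(a) 2R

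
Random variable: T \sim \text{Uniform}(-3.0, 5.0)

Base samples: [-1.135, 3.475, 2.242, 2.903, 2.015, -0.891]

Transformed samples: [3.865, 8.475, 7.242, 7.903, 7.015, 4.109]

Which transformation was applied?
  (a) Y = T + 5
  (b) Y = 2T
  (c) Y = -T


Checking option (a) Y = T + 5:
  T = -1.135 -> Y = 3.865 ✓
  T = 3.475 -> Y = 8.475 ✓
  T = 2.242 -> Y = 7.242 ✓
All samples match this transformation.

(a) T + 5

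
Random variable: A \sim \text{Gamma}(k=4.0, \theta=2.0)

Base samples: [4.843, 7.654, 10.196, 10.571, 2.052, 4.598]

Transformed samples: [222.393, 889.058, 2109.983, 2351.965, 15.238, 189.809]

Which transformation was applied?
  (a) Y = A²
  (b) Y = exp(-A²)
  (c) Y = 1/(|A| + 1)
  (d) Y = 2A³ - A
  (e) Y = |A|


Checking option (d) Y = 2A³ - A:
  A = 4.843 -> Y = 222.393 ✓
  A = 7.654 -> Y = 889.058 ✓
  A = 10.196 -> Y = 2109.983 ✓
All samples match this transformation.

(d) 2A³ - A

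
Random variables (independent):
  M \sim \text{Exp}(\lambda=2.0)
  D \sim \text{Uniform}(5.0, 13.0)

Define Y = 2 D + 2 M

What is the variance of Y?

For independent RVs: Var(aX + bY) = a²Var(X) + b²Var(Y)
Var(M) = 0.25
Var(D) = 5.3333333
Var(Y) = 2²*0.25 + 2²*5.3333333
= 4*0.25 + 4*5.3333333 = 22.333333

22.333333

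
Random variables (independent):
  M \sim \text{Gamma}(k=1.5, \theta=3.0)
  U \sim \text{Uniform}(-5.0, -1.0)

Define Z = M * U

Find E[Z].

For independent RVs: E[XY] = E[X]*E[Y]
E[M] = 4.5
E[U] = -3
E[Z] = 4.5 * (-3) = -13.5

-13.5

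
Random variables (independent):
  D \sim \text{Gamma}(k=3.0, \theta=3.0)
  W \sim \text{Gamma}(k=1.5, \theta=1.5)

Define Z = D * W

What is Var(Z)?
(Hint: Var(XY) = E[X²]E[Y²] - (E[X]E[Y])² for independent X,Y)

Var(XY) = E[X²]E[Y²] - (E[X]E[Y])²
E[D] = 9, Var(D) = 27
E[W] = 2.25, Var(W) = 3.375
E[D²] = 27 + 9² = 108
E[W²] = 3.375 + 2.25² = 8.4375
Var(Z) = 108*8.4375 - (9*2.25)²
= 911.25 - 410.0625 = 501.1875

501.1875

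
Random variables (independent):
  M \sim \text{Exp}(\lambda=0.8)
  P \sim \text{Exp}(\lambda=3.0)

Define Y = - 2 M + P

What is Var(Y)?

For independent RVs: Var(aX + bY) = a²Var(X) + b²Var(Y)
Var(M) = 1.5625
Var(P) = 0.11111111
Var(Y) = (-2)²*1.5625 + 1²*0.11111111
= 4*1.5625 + 1*0.11111111 = 6.3611111

6.3611111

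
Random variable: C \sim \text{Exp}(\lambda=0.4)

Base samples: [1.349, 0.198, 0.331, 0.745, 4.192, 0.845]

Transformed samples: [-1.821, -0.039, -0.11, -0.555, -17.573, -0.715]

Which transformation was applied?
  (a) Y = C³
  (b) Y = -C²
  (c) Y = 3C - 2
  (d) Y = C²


Checking option (b) Y = -C²:
  C = 1.349 -> Y = -1.821 ✓
  C = 0.198 -> Y = -0.039 ✓
  C = 0.331 -> Y = -0.11 ✓
All samples match this transformation.

(b) -C²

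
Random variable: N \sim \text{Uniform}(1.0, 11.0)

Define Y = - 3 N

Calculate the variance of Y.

For Y = aN + b: Var(Y) = a² * Var(N)
Var(N) = (11 - 1)^2/12 = 8.3333333
Var(Y) = (-3)² * 8.3333333 = 9 * 8.3333333 = 75

75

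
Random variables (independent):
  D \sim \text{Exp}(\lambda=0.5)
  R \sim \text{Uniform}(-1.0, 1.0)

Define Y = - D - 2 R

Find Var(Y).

For independent RVs: Var(aX + bY) = a²Var(X) + b²Var(Y)
Var(D) = 4
Var(R) = 0.33333333
Var(Y) = (-1)²*4 + (-2)²*0.33333333
= 1*4 + 4*0.33333333 = 5.3333333

5.3333333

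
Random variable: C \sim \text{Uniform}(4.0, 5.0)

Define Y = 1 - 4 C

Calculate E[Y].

For Y = -4C + 1:
E[Y] = -4 * E[C] + 1
E[C] = (4 + 5)/2 = 4.5
E[Y] = -4 * 4.5 + 1 = -17

-17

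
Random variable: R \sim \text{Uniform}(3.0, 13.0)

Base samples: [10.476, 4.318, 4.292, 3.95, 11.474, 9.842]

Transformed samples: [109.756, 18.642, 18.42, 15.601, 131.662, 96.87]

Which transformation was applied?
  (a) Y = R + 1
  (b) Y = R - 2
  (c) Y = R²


Checking option (c) Y = R²:
  R = 10.476 -> Y = 109.756 ✓
  R = 4.318 -> Y = 18.642 ✓
  R = 4.292 -> Y = 18.42 ✓
All samples match this transformation.

(c) R²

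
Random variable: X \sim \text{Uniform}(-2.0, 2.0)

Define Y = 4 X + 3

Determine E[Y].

For Y = 4X + 3:
E[Y] = 4 * E[X] + 3
E[X] = (-2 + 2)/2 = 0
E[Y] = 4 * 0 + 3 = 3

3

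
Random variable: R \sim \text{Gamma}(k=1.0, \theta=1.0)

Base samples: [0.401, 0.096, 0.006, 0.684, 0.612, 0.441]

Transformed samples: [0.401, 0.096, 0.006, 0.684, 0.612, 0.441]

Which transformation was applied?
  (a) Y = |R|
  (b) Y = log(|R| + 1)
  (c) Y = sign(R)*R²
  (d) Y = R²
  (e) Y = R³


Checking option (a) Y = |R|:
  R = 0.401 -> Y = 0.401 ✓
  R = 0.096 -> Y = 0.096 ✓
  R = 0.006 -> Y = 0.006 ✓
All samples match this transformation.

(a) |R|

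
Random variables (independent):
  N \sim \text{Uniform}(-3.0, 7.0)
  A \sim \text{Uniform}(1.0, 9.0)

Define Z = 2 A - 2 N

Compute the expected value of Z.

E[Z] = -2*E[N] + 2*E[A]
E[N] = 2
E[A] = 5
E[Z] = -2*2 + 2*5 = 6

6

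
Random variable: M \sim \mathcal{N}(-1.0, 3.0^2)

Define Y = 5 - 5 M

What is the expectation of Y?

For Y = -5M + 5:
E[Y] = -5 * E[M] + 5
E[M] = -1.0 = -1
E[Y] = -5 * (-1) + 5 = 10

10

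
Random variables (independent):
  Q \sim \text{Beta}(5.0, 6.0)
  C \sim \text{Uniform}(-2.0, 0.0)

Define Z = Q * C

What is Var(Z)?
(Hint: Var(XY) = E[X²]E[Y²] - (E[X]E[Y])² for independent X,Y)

Var(XY) = E[X²]E[Y²] - (E[X]E[Y])²
E[Q] = 0.45454545, Var(Q) = 0.020661157
E[C] = -1, Var(C) = 0.33333333
E[Q²] = 0.020661157 + 0.45454545² = 0.22727273
E[C²] = 0.33333333 + (-1)² = 1.3333333
Var(Z) = 0.22727273*1.3333333 - (0.45454545*(-1))²
= 0.3030303 - 0.20661157 = 0.096418733

0.096418733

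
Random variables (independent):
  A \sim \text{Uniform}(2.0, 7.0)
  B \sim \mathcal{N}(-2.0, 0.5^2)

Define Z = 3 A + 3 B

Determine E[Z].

E[Z] = 3*E[A] + 3*E[B]
E[A] = 4.5
E[B] = -2
E[Z] = 3*4.5 + 3*(-2) = 7.5

7.5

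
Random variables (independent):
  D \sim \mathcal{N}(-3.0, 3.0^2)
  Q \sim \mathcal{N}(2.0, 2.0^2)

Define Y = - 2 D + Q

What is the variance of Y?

For independent RVs: Var(aX + bY) = a²Var(X) + b²Var(Y)
Var(D) = 9
Var(Q) = 4
Var(Y) = (-2)²*9 + 1²*4
= 4*9 + 1*4 = 40

40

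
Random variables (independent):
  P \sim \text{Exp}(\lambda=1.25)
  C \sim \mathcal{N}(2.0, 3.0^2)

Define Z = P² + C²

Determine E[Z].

E[Z] = E[P²] + E[C²]
E[P²] = Var(P) + E[P]² = 0.64 + 0.64 = 1.28
E[C²] = Var(C) + E[C]² = 9 + 4 = 13
E[Z] = 1.28 + 13 = 14.28

14.28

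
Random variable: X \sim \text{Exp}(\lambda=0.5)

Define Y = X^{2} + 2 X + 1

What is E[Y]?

E[Y] = 1*E[X²] + 2*E[X] + 1
E[X] = 2
E[X²] = Var(X) + (E[X])² = 4 + 4 = 8
E[Y] = 1*8 + 2*2 + 1 = 13

13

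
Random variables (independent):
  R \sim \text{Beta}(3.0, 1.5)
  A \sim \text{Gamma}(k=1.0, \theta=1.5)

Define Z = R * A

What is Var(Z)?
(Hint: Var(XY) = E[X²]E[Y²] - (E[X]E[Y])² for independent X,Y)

Var(XY) = E[X²]E[Y²] - (E[X]E[Y])²
E[R] = 0.66666667, Var(R) = 0.04040404
E[A] = 1.5, Var(A) = 2.25
E[R²] = 0.04040404 + 0.66666667² = 0.48484848
E[A²] = 2.25 + 1.5² = 4.5
Var(Z) = 0.48484848*4.5 - (0.66666667*1.5)²
= 2.1818182 - 1 = 1.1818182

1.1818182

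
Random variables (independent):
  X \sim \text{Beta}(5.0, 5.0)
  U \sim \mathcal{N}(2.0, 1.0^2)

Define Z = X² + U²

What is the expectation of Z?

E[Z] = E[X²] + E[U²]
E[X²] = Var(X) + E[X]² = 0.022727273 + 0.25 = 0.27272727
E[U²] = Var(U) + E[U]² = 1 + 4 = 5
E[Z] = 0.27272727 + 5 = 5.2727273

5.2727273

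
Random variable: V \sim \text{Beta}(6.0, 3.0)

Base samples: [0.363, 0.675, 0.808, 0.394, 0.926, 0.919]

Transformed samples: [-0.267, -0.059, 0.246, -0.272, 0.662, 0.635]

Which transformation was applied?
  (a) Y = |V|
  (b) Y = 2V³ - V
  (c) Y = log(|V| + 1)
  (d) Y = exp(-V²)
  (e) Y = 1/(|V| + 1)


Checking option (b) Y = 2V³ - V:
  V = 0.363 -> Y = -0.267 ✓
  V = 0.675 -> Y = -0.059 ✓
  V = 0.808 -> Y = 0.246 ✓
All samples match this transformation.

(b) 2V³ - V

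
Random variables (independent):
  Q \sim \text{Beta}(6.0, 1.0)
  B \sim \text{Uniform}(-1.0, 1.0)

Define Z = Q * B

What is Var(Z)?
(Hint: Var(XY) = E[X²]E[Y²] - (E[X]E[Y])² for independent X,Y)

Var(XY) = E[X²]E[Y²] - (E[X]E[Y])²
E[Q] = 0.85714286, Var(Q) = 0.015306122
E[B] = 0, Var(B) = 0.33333333
E[Q²] = 0.015306122 + 0.85714286² = 0.75
E[B²] = 0.33333333 + 0² = 0.33333333
Var(Z) = 0.75*0.33333333 - (0.85714286*0)²
= 0.25 - 0 = 0.25

0.25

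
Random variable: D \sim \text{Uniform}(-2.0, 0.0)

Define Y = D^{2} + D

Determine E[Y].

E[Y] = 1*E[D²] + 1*E[D]
E[D] = -1
E[D²] = Var(D) + (E[D])² = 0.33333333 + 1 = 1.3333333
E[Y] = 1*1.3333333 + 1*(-1) = 0.33333333

0.33333333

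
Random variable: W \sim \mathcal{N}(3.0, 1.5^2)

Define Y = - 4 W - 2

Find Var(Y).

For Y = aW + b: Var(Y) = a² * Var(W)
Var(W) = 1.5^2 = 2.25
Var(Y) = (-4)² * 2.25 = 16 * 2.25 = 36

36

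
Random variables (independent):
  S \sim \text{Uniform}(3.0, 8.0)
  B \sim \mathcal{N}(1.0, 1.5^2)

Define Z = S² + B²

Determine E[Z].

E[Z] = E[S²] + E[B²]
E[S²] = Var(S) + E[S]² = 2.0833333 + 30.25 = 32.333333
E[B²] = Var(B) + E[B]² = 2.25 + 1 = 3.25
E[Z] = 32.333333 + 3.25 = 35.583333

35.583333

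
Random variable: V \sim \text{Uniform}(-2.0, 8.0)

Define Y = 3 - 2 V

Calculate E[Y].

For Y = -2V + 3:
E[Y] = -2 * E[V] + 3
E[V] = (-2 + 8)/2 = 3
E[Y] = -2 * 3 + 3 = -3

-3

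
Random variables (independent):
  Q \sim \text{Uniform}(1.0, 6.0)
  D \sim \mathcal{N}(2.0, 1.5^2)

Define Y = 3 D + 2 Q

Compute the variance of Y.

For independent RVs: Var(aX + bY) = a²Var(X) + b²Var(Y)
Var(Q) = 2.0833333
Var(D) = 2.25
Var(Y) = 2²*2.0833333 + 3²*2.25
= 4*2.0833333 + 9*2.25 = 28.583333

28.583333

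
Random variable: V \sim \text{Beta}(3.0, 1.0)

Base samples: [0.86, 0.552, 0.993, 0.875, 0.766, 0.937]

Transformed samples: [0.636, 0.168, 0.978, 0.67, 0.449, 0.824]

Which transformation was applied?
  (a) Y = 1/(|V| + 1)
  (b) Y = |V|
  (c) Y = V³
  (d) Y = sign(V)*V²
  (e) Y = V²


Checking option (c) Y = V³:
  V = 0.86 -> Y = 0.636 ✓
  V = 0.552 -> Y = 0.168 ✓
  V = 0.993 -> Y = 0.978 ✓
All samples match this transformation.

(c) V³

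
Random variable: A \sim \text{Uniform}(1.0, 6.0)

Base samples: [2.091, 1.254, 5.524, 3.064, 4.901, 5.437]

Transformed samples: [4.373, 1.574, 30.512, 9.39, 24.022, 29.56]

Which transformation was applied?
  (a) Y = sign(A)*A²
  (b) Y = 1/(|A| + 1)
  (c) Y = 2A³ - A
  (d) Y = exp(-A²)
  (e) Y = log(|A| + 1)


Checking option (a) Y = sign(A)*A²:
  A = 2.091 -> Y = 4.373 ✓
  A = 1.254 -> Y = 1.574 ✓
  A = 5.524 -> Y = 30.512 ✓
All samples match this transformation.

(a) sign(A)*A²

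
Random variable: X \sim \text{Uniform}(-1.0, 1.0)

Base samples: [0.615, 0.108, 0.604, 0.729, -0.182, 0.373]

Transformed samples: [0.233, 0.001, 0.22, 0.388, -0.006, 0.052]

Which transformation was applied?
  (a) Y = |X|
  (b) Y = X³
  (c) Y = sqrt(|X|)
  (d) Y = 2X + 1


Checking option (b) Y = X³:
  X = 0.615 -> Y = 0.233 ✓
  X = 0.108 -> Y = 0.001 ✓
  X = 0.604 -> Y = 0.22 ✓
All samples match this transformation.

(b) X³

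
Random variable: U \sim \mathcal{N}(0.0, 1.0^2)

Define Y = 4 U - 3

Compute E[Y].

For Y = 4U - 3:
E[Y] = 4 * E[U] - 3
E[U] = 0.0 = 0
E[Y] = 4 * 0 - 3 = -3

-3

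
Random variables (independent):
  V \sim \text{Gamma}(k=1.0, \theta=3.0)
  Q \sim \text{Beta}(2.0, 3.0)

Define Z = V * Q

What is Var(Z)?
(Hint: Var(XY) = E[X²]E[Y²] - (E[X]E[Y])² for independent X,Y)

Var(XY) = E[X²]E[Y²] - (E[X]E[Y])²
E[V] = 3, Var(V) = 9
E[Q] = 0.4, Var(Q) = 0.04
E[V²] = 9 + 3² = 18
E[Q²] = 0.04 + 0.4² = 0.2
Var(Z) = 18*0.2 - (3*0.4)²
= 3.6 - 1.44 = 2.16

2.16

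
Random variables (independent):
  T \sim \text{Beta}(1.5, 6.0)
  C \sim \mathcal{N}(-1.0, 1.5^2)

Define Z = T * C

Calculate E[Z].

For independent RVs: E[XY] = E[X]*E[Y]
E[T] = 0.2
E[C] = -1
E[Z] = 0.2 * (-1) = -0.2

-0.2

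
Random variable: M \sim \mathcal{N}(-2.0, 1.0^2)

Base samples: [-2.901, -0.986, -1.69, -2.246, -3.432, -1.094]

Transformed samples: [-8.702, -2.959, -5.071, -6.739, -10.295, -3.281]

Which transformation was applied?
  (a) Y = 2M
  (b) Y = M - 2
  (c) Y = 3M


Checking option (c) Y = 3M:
  M = -2.901 -> Y = -8.702 ✓
  M = -0.986 -> Y = -2.959 ✓
  M = -1.69 -> Y = -5.071 ✓
All samples match this transformation.

(c) 3M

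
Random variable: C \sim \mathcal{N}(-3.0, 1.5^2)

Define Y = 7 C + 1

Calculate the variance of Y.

For Y = aC + b: Var(Y) = a² * Var(C)
Var(C) = 1.5^2 = 2.25
Var(Y) = 7² * 2.25 = 49 * 2.25 = 110.25

110.25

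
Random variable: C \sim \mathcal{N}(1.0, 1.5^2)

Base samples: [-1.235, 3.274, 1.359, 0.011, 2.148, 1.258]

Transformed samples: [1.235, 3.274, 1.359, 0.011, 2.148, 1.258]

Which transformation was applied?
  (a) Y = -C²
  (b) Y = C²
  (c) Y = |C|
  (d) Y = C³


Checking option (c) Y = |C|:
  C = -1.235 -> Y = 1.235 ✓
  C = 3.274 -> Y = 3.274 ✓
  C = 1.359 -> Y = 1.359 ✓
All samples match this transformation.

(c) |C|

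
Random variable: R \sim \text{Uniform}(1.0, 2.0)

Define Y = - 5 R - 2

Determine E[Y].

For Y = -5R - 2:
E[Y] = -5 * E[R] - 2
E[R] = (1 + 2)/2 = 1.5
E[Y] = -5 * 1.5 - 2 = -9.5

-9.5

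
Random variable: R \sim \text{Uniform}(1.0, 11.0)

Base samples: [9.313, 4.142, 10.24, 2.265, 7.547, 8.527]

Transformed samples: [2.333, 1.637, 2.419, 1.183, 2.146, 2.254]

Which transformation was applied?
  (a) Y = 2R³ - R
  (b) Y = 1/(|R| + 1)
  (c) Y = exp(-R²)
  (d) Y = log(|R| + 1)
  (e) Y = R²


Checking option (d) Y = log(|R| + 1):
  R = 9.313 -> Y = 2.333 ✓
  R = 4.142 -> Y = 1.637 ✓
  R = 10.24 -> Y = 2.419 ✓
All samples match this transformation.

(d) log(|R| + 1)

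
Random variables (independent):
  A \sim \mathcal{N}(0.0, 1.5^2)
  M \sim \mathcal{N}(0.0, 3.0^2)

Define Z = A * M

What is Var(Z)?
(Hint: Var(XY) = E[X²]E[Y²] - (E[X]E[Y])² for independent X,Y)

Var(XY) = E[X²]E[Y²] - (E[X]E[Y])²
E[A] = 0, Var(A) = 2.25
E[M] = 0, Var(M) = 9
E[A²] = 2.25 + 0² = 2.25
E[M²] = 9 + 0² = 9
Var(Z) = 2.25*9 - (0*0)²
= 20.25 - 0 = 20.25

20.25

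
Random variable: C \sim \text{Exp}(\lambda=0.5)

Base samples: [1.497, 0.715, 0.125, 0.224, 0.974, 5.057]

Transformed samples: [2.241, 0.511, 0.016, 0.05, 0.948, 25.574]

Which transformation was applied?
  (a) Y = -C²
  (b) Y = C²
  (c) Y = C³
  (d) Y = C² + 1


Checking option (b) Y = C²:
  C = 1.497 -> Y = 2.241 ✓
  C = 0.715 -> Y = 0.511 ✓
  C = 0.125 -> Y = 0.016 ✓
All samples match this transformation.

(b) C²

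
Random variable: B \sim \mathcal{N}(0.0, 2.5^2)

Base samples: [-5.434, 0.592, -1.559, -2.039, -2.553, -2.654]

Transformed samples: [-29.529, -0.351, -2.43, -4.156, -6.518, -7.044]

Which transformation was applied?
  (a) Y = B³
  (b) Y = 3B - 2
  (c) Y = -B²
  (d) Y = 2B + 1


Checking option (c) Y = -B²:
  B = -5.434 -> Y = -29.529 ✓
  B = 0.592 -> Y = -0.351 ✓
  B = -1.559 -> Y = -2.43 ✓
All samples match this transformation.

(c) -B²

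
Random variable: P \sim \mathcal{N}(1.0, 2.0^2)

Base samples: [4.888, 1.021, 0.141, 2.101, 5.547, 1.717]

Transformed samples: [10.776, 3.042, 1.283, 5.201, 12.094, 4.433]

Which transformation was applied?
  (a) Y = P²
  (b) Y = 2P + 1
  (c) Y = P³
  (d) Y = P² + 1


Checking option (b) Y = 2P + 1:
  P = 4.888 -> Y = 10.776 ✓
  P = 1.021 -> Y = 3.042 ✓
  P = 0.141 -> Y = 1.283 ✓
All samples match this transformation.

(b) 2P + 1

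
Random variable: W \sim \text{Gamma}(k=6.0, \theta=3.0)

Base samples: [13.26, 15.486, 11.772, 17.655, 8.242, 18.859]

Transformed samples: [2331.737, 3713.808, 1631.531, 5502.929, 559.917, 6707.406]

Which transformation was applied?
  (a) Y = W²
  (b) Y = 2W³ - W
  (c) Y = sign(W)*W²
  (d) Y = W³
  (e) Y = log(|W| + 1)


Checking option (d) Y = W³:
  W = 13.26 -> Y = 2331.737 ✓
  W = 15.486 -> Y = 3713.808 ✓
  W = 11.772 -> Y = 1631.531 ✓
All samples match this transformation.

(d) W³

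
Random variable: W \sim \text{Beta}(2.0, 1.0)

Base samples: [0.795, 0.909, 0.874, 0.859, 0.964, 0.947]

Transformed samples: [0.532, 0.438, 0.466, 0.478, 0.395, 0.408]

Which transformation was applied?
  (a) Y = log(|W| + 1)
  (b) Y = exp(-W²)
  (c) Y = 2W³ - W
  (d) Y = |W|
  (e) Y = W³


Checking option (b) Y = exp(-W²):
  W = 0.795 -> Y = 0.532 ✓
  W = 0.909 -> Y = 0.438 ✓
  W = 0.874 -> Y = 0.466 ✓
All samples match this transformation.

(b) exp(-W²)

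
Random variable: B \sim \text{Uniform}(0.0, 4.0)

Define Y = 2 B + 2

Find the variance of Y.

For Y = aB + b: Var(Y) = a² * Var(B)
Var(B) = (4 - 0)^2/12 = 1.3333333
Var(Y) = 2² * 1.3333333 = 4 * 1.3333333 = 5.3333333

5.3333333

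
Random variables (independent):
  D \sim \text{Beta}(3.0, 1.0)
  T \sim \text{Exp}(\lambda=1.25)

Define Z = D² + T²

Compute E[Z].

E[Z] = E[D²] + E[T²]
E[D²] = Var(D) + E[D]² = 0.0375 + 0.5625 = 0.6
E[T²] = Var(T) + E[T]² = 0.64 + 0.64 = 1.28
E[Z] = 0.6 + 1.28 = 1.88

1.88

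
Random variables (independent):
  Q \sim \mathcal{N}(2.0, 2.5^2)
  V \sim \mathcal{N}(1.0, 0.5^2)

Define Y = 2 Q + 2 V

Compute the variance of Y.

For independent RVs: Var(aX + bY) = a²Var(X) + b²Var(Y)
Var(Q) = 6.25
Var(V) = 0.25
Var(Y) = 2²*6.25 + 2²*0.25
= 4*6.25 + 4*0.25 = 26

26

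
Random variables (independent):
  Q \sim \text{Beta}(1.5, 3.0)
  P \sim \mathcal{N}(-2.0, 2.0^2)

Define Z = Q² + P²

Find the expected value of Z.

E[Z] = E[Q²] + E[P²]
E[Q²] = Var(Q) + E[Q]² = 0.04040404 + 0.11111111 = 0.15151515
E[P²] = Var(P) + E[P]² = 4 + 4 = 8
E[Z] = 0.15151515 + 8 = 8.1515152

8.1515152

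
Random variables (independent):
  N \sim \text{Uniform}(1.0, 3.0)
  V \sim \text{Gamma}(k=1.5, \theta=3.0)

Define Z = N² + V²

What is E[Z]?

E[Z] = E[N²] + E[V²]
E[N²] = Var(N) + E[N]² = 0.33333333 + 4 = 4.3333333
E[V²] = Var(V) + E[V]² = 13.5 + 20.25 = 33.75
E[Z] = 4.3333333 + 33.75 = 38.083333

38.083333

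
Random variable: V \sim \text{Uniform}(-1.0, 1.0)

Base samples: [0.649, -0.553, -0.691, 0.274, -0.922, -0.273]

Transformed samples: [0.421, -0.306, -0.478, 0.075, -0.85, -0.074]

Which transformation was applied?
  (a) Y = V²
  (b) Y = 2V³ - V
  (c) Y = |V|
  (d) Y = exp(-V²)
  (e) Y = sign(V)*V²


Checking option (e) Y = sign(V)*V²:
  V = 0.649 -> Y = 0.421 ✓
  V = -0.553 -> Y = -0.306 ✓
  V = -0.691 -> Y = -0.478 ✓
All samples match this transformation.

(e) sign(V)*V²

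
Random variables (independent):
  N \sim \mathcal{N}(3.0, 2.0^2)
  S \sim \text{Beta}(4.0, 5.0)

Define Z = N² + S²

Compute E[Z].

E[Z] = E[N²] + E[S²]
E[N²] = Var(N) + E[N]² = 4 + 9 = 13
E[S²] = Var(S) + E[S]² = 0.024691358 + 0.19753086 = 0.22222222
E[Z] = 13 + 0.22222222 = 13.222222

13.222222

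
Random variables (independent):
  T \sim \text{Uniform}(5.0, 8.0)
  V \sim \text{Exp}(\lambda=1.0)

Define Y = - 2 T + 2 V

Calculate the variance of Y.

For independent RVs: Var(aX + bY) = a²Var(X) + b²Var(Y)
Var(T) = 0.75
Var(V) = 1
Var(Y) = (-2)²*0.75 + 2²*1
= 4*0.75 + 4*1 = 7

7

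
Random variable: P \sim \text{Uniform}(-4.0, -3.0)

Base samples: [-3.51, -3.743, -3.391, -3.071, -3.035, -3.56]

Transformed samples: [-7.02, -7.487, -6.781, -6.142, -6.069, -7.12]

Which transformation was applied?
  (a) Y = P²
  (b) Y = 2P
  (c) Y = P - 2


Checking option (b) Y = 2P:
  P = -3.51 -> Y = -7.02 ✓
  P = -3.743 -> Y = -7.487 ✓
  P = -3.391 -> Y = -6.781 ✓
All samples match this transformation.

(b) 2P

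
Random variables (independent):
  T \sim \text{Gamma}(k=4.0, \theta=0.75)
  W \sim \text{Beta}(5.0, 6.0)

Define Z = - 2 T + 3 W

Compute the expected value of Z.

E[Z] = -2*E[T] + 3*E[W]
E[T] = 3
E[W] = 0.45454545
E[Z] = -2*3 + 3*0.45454545 = -4.6363636

-4.6363636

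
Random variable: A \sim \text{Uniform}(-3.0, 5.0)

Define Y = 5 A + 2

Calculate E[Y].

For Y = 5A + 2:
E[Y] = 5 * E[A] + 2
E[A] = (-3 + 5)/2 = 1
E[Y] = 5 * 1 + 2 = 7

7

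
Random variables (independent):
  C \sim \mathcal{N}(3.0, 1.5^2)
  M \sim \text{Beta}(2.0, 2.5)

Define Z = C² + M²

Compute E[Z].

E[Z] = E[C²] + E[M²]
E[C²] = Var(C) + E[C]² = 2.25 + 9 = 11.25
E[M²] = Var(M) + E[M]² = 0.044893378 + 0.19753086 = 0.24242424
E[Z] = 11.25 + 0.24242424 = 11.492424

11.492424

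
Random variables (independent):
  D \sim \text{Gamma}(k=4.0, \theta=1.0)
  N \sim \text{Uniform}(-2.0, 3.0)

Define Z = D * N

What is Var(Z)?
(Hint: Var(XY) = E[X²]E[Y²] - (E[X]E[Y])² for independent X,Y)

Var(XY) = E[X²]E[Y²] - (E[X]E[Y])²
E[D] = 4, Var(D) = 4
E[N] = 0.5, Var(N) = 2.0833333
E[D²] = 4 + 4² = 20
E[N²] = 2.0833333 + 0.5² = 2.3333333
Var(Z) = 20*2.3333333 - (4*0.5)²
= 46.666667 - 4 = 42.666667

42.666667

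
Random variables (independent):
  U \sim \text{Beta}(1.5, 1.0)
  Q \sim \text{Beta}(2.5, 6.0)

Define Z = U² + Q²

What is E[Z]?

E[Z] = E[U²] + E[Q²]
E[U²] = Var(U) + E[U]² = 0.068571429 + 0.36 = 0.42857143
E[Q²] = Var(Q) + E[Q]² = 0.021853943 + 0.08650519 = 0.10835913
E[Z] = 0.42857143 + 0.10835913 = 0.53693056

0.53693056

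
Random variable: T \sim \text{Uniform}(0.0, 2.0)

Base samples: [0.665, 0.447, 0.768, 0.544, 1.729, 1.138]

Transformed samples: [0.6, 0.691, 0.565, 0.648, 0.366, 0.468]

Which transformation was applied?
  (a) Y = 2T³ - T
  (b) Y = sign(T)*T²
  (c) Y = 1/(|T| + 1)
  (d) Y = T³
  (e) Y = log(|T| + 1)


Checking option (c) Y = 1/(|T| + 1):
  T = 0.665 -> Y = 0.6 ✓
  T = 0.447 -> Y = 0.691 ✓
  T = 0.768 -> Y = 0.565 ✓
All samples match this transformation.

(c) 1/(|T| + 1)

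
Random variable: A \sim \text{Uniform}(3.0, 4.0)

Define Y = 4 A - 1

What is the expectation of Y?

For Y = 4A - 1:
E[Y] = 4 * E[A] - 1
E[A] = (3 + 4)/2 = 3.5
E[Y] = 4 * 3.5 - 1 = 13

13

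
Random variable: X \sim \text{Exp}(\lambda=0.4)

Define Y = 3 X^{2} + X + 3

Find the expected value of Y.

E[Y] = 3*E[X²] + 1*E[X] + 3
E[X] = 2.5
E[X²] = Var(X) + (E[X])² = 6.25 + 6.25 = 12.5
E[Y] = 3*12.5 + 1*2.5 + 3 = 43

43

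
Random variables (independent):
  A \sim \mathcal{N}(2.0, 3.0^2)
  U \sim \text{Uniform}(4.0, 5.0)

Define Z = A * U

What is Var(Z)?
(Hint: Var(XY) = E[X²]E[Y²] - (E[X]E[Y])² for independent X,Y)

Var(XY) = E[X²]E[Y²] - (E[X]E[Y])²
E[A] = 2, Var(A) = 9
E[U] = 4.5, Var(U) = 0.083333333
E[A²] = 9 + 2² = 13
E[U²] = 0.083333333 + 4.5² = 20.333333
Var(Z) = 13*20.333333 - (2*4.5)²
= 264.33333 - 81 = 183.33333

183.33333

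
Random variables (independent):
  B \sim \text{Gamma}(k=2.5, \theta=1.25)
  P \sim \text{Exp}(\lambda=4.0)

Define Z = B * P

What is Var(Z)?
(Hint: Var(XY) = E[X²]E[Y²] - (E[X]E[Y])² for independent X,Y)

Var(XY) = E[X²]E[Y²] - (E[X]E[Y])²
E[B] = 3.125, Var(B) = 3.90625
E[P] = 0.25, Var(P) = 0.0625
E[B²] = 3.90625 + 3.125² = 13.671875
E[P²] = 0.0625 + 0.25² = 0.125
Var(Z) = 13.671875*0.125 - (3.125*0.25)²
= 1.7089844 - 0.61035156 = 1.0986328

1.0986328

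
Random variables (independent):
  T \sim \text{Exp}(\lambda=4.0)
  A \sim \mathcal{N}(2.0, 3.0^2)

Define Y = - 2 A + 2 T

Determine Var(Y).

For independent RVs: Var(aX + bY) = a²Var(X) + b²Var(Y)
Var(T) = 0.0625
Var(A) = 9
Var(Y) = 2²*0.0625 + (-2)²*9
= 4*0.0625 + 4*9 = 36.25

36.25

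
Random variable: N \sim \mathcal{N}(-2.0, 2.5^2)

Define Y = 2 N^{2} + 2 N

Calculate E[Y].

E[Y] = 2*E[N²] + 2*E[N]
E[N] = -2
E[N²] = Var(N) + (E[N])² = 6.25 + 4 = 10.25
E[Y] = 2*10.25 + 2*(-2) = 16.5

16.5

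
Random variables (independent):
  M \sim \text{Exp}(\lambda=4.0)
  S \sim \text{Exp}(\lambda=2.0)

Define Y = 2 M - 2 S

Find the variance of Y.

For independent RVs: Var(aX + bY) = a²Var(X) + b²Var(Y)
Var(M) = 0.0625
Var(S) = 0.25
Var(Y) = 2²*0.0625 + (-2)²*0.25
= 4*0.0625 + 4*0.25 = 1.25

1.25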